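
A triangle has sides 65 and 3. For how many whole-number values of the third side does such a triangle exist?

5

The third side lies in the open interval (62, 68).
Integers from 63 to 67 inclusive: 67 − 63 + 1 = 5.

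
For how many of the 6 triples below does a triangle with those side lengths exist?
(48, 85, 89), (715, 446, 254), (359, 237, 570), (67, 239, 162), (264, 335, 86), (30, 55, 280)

(48,85,89): 48+85 > 89 → valid
(254,446,715): 254+446 ≤ 715 → not valid
(237,359,570): 237+359 > 570 → valid
(67,162,239): 67+162 ≤ 239 → not valid
(86,264,335): 86+264 > 335 → valid
(30,55,280): 30+55 ≤ 280 → not valid
3 of the 6 triples form a triangle.

3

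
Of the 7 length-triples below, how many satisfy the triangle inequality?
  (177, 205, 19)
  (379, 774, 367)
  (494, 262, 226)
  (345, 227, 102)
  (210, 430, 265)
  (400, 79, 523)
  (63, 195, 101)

(19,177,205): 19+177 ≤ 205 → not valid
(367,379,774): 367+379 ≤ 774 → not valid
(226,262,494): 226+262 ≤ 494 → not valid
(102,227,345): 102+227 ≤ 345 → not valid
(210,265,430): 210+265 > 430 → valid
(79,400,523): 79+400 ≤ 523 → not valid
(63,101,195): 63+101 ≤ 195 → not valid
1 of the 7 triples forms a triangle.

1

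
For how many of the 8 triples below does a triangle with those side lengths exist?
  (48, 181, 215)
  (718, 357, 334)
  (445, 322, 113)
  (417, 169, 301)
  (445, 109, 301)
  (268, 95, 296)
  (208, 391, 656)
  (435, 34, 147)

(48,181,215): 48+181 > 215 → valid
(334,357,718): 334+357 ≤ 718 → not valid
(113,322,445): 113+322 ≤ 445 → not valid
(169,301,417): 169+301 > 417 → valid
(109,301,445): 109+301 ≤ 445 → not valid
(95,268,296): 95+268 > 296 → valid
(208,391,656): 208+391 ≤ 656 → not valid
(34,147,435): 34+147 ≤ 435 → not valid
3 of the 8 triples form a triangle.

3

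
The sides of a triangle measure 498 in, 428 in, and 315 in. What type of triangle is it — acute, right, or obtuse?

acute

Compare the square of the longest side to the sum of squares of the other two: 315² + 428² = 282409 > 248004 = 498².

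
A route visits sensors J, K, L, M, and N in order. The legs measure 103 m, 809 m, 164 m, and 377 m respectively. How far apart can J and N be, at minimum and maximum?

The maximum is all hops collinear in one direction: 103 + 809 + 164 + 377 = 1453.
The longest hop is 809; the others sum to 644. Folding the others back against it leaves at least 809 − 644 = 165.

165 ≤ JN ≤ 1453 m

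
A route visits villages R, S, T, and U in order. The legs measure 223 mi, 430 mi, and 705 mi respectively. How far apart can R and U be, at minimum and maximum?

52 ≤ RU ≤ 1358 mi

The maximum is all hops collinear in one direction: 223 + 430 + 705 = 1358.
The longest hop is 705; the others sum to 653. Folding the others back against it leaves at least 705 − 653 = 52.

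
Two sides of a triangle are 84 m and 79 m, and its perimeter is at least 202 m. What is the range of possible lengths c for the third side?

Triangle inequality alone gives 5 < c < 163.
The perimeter condition gives c ≥ 202 − 84 − 79 = 39.
Intersecting the two: 39 ≤ c < 163.

39 ≤ c < 163 m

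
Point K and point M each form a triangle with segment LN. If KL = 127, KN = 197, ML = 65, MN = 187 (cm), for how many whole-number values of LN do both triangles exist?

From triangle KLN: 70 < LN < 324.
From triangle MLN: 122 < LN < 252.
Intersection: 122 < LN < 252, so integers 123 through 251: 129 values.

129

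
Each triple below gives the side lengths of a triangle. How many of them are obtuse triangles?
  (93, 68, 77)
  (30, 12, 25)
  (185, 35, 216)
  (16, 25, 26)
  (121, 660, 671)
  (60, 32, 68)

(93,68,77): 68²+77² = 10553 > 8649 = 93² → acute
(30,12,25): 12²+25² = 769 < 900 = 30² → obtuse
(185,35,216): 35²+185² = 35450 < 46656 = 216² → obtuse
(16,25,26): 16²+25² = 881 > 676 = 26² → acute
(121,660,671): 121²+660² = 450241 = 671² → right
(60,32,68): 32²+60² = 4624 = 68² → right
2 of the 6 are obtuse.

2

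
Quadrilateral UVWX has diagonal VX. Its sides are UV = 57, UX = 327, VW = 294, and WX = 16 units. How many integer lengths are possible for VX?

From triangle UVX: 270 < VX < 384.
From triangle WVX: 278 < VX < 310.
Intersection: 278 < VX < 310, so integers 279 through 309: 31 values.

31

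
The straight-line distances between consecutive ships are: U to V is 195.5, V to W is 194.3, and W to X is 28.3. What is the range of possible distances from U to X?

The maximum is all hops collinear in one direction: 195.5 + 194.3 + 28.3 = 418.1.
The longest hop is 195.5; the others sum to 222.6. Since 195.5 ≤ 222.6, the path can fold back on itself completely, so the minimum distance is 0.

0 ≤ UX ≤ 418.1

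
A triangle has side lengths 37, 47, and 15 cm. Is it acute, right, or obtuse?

Compare the square of the longest side to the sum of squares of the other two: 15² + 37² = 1594 < 2209 = 47².

obtuse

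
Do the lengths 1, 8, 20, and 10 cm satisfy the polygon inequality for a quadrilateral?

No

For a quadrilateral, each side must be shorter than the sum of the others.
Here the longest side is 20, but the remaining 3 sides sum to only 19.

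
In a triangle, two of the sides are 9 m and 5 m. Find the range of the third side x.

By the triangle inequality, x must be less than 9 + 5 = 14 and greater than |9 − 5| = 4.

4 < x < 14 (m)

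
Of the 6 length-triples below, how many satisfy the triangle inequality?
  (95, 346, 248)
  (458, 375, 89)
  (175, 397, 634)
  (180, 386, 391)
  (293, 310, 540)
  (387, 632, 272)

(95,248,346): 95+248 ≤ 346 → not valid
(89,375,458): 89+375 > 458 → valid
(175,397,634): 175+397 ≤ 634 → not valid
(180,386,391): 180+386 > 391 → valid
(293,310,540): 293+310 > 540 → valid
(272,387,632): 272+387 > 632 → valid
4 of the 6 triples form a triangle.

4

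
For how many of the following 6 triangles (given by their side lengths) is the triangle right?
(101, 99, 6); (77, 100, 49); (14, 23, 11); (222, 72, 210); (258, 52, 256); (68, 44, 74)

(101,99,6): 6²+99² = 9837 < 10201 = 101² → obtuse
(77,100,49): 49²+77² = 8330 < 10000 = 100² → obtuse
(14,23,11): 11²+14² = 317 < 529 = 23² → obtuse
(222,72,210): 72²+210² = 49284 = 222² → right
(258,52,256): 52²+256² = 68240 > 66564 = 258² → acute
(68,44,74): 44²+68² = 6560 > 5476 = 74² → acute
1 of the 6 is right.

1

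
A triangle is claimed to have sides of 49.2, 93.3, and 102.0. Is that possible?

The longest side is 102.0, and the other two sum to 142.5.
Since 142.5 > 102.0, the triangle inequality holds.

Yes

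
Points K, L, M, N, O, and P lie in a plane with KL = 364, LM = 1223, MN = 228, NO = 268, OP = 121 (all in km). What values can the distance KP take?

The maximum is all hops collinear in one direction: 364 + 1223 + 228 + 268 + 121 = 2204.
The longest hop is 1223; the others sum to 981. Folding the others back against it leaves at least 1223 − 981 = 242.

242 ≤ KP ≤ 2204 km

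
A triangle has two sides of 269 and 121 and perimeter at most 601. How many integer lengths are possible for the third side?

63

Triangle inequality: 148 < x < 390. Perimeter ≤ 601 gives x ≤ 601 − 269 − 121 = 211.
So 148 < x ≤ 211; integers 149 through 211: 63 values.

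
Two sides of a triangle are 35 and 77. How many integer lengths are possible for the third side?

The third side lies in the open interval (42, 112).
Integers from 43 to 111 inclusive: 111 − 43 + 1 = 69.

69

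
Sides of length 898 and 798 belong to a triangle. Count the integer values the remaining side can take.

1595

The third side lies in the open interval (100, 1696).
Integers from 101 to 1695 inclusive: 1695 − 101 + 1 = 1595.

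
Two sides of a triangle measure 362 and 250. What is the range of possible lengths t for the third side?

112 < t < 612

By the triangle inequality, t must be less than 362 + 250 = 612 and greater than |362 − 250| = 112.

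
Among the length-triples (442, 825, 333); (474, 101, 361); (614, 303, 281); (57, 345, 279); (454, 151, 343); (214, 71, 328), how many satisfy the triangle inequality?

(333,442,825): 333+442 ≤ 825 → not valid
(101,361,474): 101+361 ≤ 474 → not valid
(281,303,614): 281+303 ≤ 614 → not valid
(57,279,345): 57+279 ≤ 345 → not valid
(151,343,454): 151+343 > 454 → valid
(71,214,328): 71+214 ≤ 328 → not valid
1 of the 6 triples forms a triangle.

1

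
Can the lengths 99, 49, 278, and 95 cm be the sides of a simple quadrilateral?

No

For a quadrilateral, each side must be shorter than the sum of the others.
Here the longest side is 278, but the remaining 3 sides sum to only 243.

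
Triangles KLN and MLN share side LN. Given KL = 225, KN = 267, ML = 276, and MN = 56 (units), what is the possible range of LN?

From triangle KLN: |225 − 267| < LN < 225 + 267, i.e. 42 < LN < 492.
From triangle MLN: 220 < LN < 332.
Both must hold, so LN lies in the intersection.

220 < LN < 332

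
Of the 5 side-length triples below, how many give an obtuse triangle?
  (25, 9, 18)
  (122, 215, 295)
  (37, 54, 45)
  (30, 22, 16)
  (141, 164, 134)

3

(25,9,18): 9²+18² = 405 < 625 = 25² → obtuse
(122,215,295): 122²+215² = 61109 < 87025 = 295² → obtuse
(37,54,45): 37²+45² = 3394 > 2916 = 54² → acute
(30,22,16): 16²+22² = 740 < 900 = 30² → obtuse
(141,164,134): 134²+141² = 37837 > 26896 = 164² → acute
3 of the 5 are obtuse.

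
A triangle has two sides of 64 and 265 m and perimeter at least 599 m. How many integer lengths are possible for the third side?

59

Triangle inequality: 201 < x < 329. Perimeter ≥ 599 gives x ≥ 599 − 64 − 265 = 270.
So 270 ≤ x < 329; integers 270 through 328: 59 values.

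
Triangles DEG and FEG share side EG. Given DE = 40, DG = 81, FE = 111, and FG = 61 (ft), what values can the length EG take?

From triangle DEG: |40 − 81| < EG < 40 + 81, i.e. 41 < EG < 121.
From triangle FEG: 50 < EG < 172.
Both must hold, so EG lies in the intersection.

50 < EG < 121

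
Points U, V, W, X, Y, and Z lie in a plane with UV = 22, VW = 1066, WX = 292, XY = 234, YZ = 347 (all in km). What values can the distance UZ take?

The maximum is all hops collinear in one direction: 22 + 1066 + 292 + 234 + 347 = 1961.
The longest hop is 1066; the others sum to 895. Folding the others back against it leaves at least 1066 − 895 = 171.

171 ≤ UZ ≤ 1961 km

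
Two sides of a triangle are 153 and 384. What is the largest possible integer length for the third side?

536

The third side must be strictly less than 153 + 384 = 537.
The largest integer below 537 is 536.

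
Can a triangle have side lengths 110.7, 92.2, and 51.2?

Yes

The longest side is 110.7, and the other two sum to 143.4.
Since 143.4 > 110.7, the triangle inequality holds.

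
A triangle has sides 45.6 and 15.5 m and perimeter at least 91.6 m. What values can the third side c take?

30.5 ≤ c < 61.1

Triangle inequality alone gives 30.1 < c < 61.1.
The perimeter condition gives c ≥ 91.6 − 45.6 − 15.5 = 30.5.
Intersecting the two: 30.5 ≤ c < 61.1.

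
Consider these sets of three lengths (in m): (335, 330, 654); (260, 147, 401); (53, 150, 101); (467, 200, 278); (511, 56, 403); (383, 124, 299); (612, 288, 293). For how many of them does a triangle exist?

5

(330,335,654): 330+335 > 654 → valid
(147,260,401): 147+260 > 401 → valid
(53,101,150): 53+101 > 150 → valid
(200,278,467): 200+278 > 467 → valid
(56,403,511): 56+403 ≤ 511 → not valid
(124,299,383): 124+299 > 383 → valid
(288,293,612): 288+293 ≤ 612 → not valid
5 of the 7 triples form a triangle.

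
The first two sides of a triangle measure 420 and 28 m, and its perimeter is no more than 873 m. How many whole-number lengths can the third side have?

33

Triangle inequality: 392 < x < 448. Perimeter ≤ 873 gives x ≤ 873 − 420 − 28 = 425.
So 392 < x ≤ 425; integers 393 through 425: 33 values.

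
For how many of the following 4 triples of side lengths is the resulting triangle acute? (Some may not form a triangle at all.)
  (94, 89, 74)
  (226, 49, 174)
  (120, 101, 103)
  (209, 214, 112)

(94,89,74): 74²+89² = 13397 > 8836 = 94² → acute
(226,49,174): 49+174 ≤ 226, not a triangle
(120,101,103): 101²+103² = 20810 > 14400 = 120² → acute
(209,214,112): 112²+209² = 56225 > 45796 = 214² → acute
3 of the 4 are acute.

3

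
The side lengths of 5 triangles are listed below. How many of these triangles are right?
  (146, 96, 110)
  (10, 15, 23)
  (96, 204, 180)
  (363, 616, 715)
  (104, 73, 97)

3

(146,96,110): 96²+110² = 21316 = 146² → right
(10,15,23): 10²+15² = 325 < 529 = 23² → obtuse
(96,204,180): 96²+180² = 41616 = 204² → right
(363,616,715): 363²+616² = 511225 = 715² → right
(104,73,97): 73²+97² = 14738 > 10816 = 104² → acute
3 of the 5 are right.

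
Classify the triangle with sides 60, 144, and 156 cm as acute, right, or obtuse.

Compare the square of the longest side to the sum of squares of the other two: 60² + 144² = 24336 = 156².

right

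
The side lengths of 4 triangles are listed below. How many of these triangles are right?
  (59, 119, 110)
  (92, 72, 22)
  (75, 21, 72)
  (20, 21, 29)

2

(59,119,110): 59²+110² = 15581 > 14161 = 119² → acute
(92,72,22): 22²+72² = 5668 < 8464 = 92² → obtuse
(75,21,72): 21²+72² = 5625 = 75² → right
(20,21,29): 20²+21² = 841 = 29² → right
2 of the 4 are right.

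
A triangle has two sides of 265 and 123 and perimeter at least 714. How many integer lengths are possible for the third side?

Triangle inequality: 142 < x < 388. Perimeter ≥ 714 gives x ≥ 714 − 265 − 123 = 326.
So 326 ≤ x < 388; integers 326 through 387: 62 values.

62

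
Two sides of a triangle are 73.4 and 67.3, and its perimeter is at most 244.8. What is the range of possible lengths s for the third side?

6.1 < s ≤ 104.1

Triangle inequality alone gives 6.1 < s < 140.7.
The perimeter condition gives s ≤ 244.8 − 73.4 − 67.3 = 104.1.
Intersecting the two: 6.1 < s ≤ 104.1.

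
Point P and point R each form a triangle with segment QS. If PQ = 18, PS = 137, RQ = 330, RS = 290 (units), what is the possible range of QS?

119 < QS < 155

From triangle PQS: |18 − 137| < QS < 18 + 137, i.e. 119 < QS < 155.
From triangle RQS: 40 < QS < 620.
Both must hold, so QS lies in the intersection.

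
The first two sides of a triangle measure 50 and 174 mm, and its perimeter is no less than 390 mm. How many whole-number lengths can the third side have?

58

Triangle inequality: 124 < x < 224. Perimeter ≥ 390 gives x ≥ 390 − 50 − 174 = 166.
So 166 ≤ x < 224; integers 166 through 223: 58 values.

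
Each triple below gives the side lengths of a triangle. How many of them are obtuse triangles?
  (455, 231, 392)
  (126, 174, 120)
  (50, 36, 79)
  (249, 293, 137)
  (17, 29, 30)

(455,231,392): 231²+392² = 207025 = 455² → right
(126,174,120): 120²+126² = 30276 = 174² → right
(50,36,79): 36²+50² = 3796 < 6241 = 79² → obtuse
(249,293,137): 137²+249² = 80770 < 85849 = 293² → obtuse
(17,29,30): 17²+29² = 1130 > 900 = 30² → acute
2 of the 5 are obtuse.

2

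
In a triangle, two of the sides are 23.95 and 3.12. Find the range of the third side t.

By the triangle inequality, t must be less than 23.95 + 3.12 = 27.07 and greater than |23.95 − 3.12| = 20.83.

20.83 < t < 27.07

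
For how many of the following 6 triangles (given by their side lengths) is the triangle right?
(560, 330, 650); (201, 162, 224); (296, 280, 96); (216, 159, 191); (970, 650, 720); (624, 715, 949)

(560,330,650): 330²+560² = 422500 = 650² → right
(201,162,224): 162²+201² = 66645 > 50176 = 224² → acute
(296,280,96): 96²+280² = 87616 = 296² → right
(216,159,191): 159²+191² = 61762 > 46656 = 216² → acute
(970,650,720): 650²+720² = 940900 = 970² → right
(624,715,949): 624²+715² = 900601 = 949² → right
4 of the 6 are right.

4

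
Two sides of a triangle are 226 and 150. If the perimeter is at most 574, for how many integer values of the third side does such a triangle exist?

Triangle inequality: 76 < x < 376. Perimeter ≤ 574 gives x ≤ 574 − 226 − 150 = 198.
So 76 < x ≤ 198; integers 77 through 198: 122 values.

122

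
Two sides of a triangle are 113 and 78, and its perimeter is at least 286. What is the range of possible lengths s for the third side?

95 ≤ s < 191

Triangle inequality alone gives 35 < s < 191.
The perimeter condition gives s ≥ 286 − 113 − 78 = 95.
Intersecting the two: 95 ≤ s < 191.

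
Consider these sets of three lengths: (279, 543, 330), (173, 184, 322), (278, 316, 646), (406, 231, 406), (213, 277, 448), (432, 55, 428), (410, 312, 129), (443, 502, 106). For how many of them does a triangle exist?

(279,330,543): 279+330 > 543 → valid
(173,184,322): 173+184 > 322 → valid
(278,316,646): 278+316 ≤ 646 → not valid
(231,406,406): 231+406 > 406 → valid
(213,277,448): 213+277 > 448 → valid
(55,428,432): 55+428 > 432 → valid
(129,312,410): 129+312 > 410 → valid
(106,443,502): 106+443 > 502 → valid
7 of the 8 triples form a triangle.

7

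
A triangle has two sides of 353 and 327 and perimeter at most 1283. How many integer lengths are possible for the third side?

577

Triangle inequality: 26 < x < 680. Perimeter ≤ 1283 gives x ≤ 1283 − 353 − 327 = 603.
So 26 < x ≤ 603; integers 27 through 603: 577 values.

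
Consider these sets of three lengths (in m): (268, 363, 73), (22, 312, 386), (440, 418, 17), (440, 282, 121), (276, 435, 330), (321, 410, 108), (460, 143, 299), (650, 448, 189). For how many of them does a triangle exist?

(73,268,363): 73+268 ≤ 363 → not valid
(22,312,386): 22+312 ≤ 386 → not valid
(17,418,440): 17+418 ≤ 440 → not valid
(121,282,440): 121+282 ≤ 440 → not valid
(276,330,435): 276+330 > 435 → valid
(108,321,410): 108+321 > 410 → valid
(143,299,460): 143+299 ≤ 460 → not valid
(189,448,650): 189+448 ≤ 650 → not valid
2 of the 8 triples form a triangle.

2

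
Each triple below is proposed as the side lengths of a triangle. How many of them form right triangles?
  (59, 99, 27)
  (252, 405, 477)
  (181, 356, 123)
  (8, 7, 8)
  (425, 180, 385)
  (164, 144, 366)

2

(59,99,27): 27+59 ≤ 99, not a triangle
(252,405,477): 252²+405² = 227529 = 477² → right
(181,356,123): 123+181 ≤ 356, not a triangle
(8,7,8): 7²+8² = 113 > 64 = 8² → acute
(425,180,385): 180²+385² = 180625 = 425² → right
(164,144,366): 144+164 ≤ 366, not a triangle
2 of the 6 are right.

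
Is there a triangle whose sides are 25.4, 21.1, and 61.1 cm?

No

The longest side is 61.1, but the other two sum to only 46.5.
46.5 < 61.1, so the triangle inequality fails.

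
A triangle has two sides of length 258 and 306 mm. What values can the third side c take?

By the triangle inequality, c must be less than 258 + 306 = 564 and greater than |258 − 306| = 48.

48 < c < 564 (mm)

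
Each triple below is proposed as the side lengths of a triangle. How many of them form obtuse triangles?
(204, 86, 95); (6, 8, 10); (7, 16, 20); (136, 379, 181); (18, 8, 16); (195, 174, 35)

3

(204,86,95): 86+95 ≤ 204, not a triangle
(6,8,10): 6²+8² = 100 = 10² → right
(7,16,20): 7²+16² = 305 < 400 = 20² → obtuse
(136,379,181): 136+181 ≤ 379, not a triangle
(18,8,16): 8²+16² = 320 < 324 = 18² → obtuse
(195,174,35): 35²+174² = 31501 < 38025 = 195² → obtuse
3 of the 6 are obtuse.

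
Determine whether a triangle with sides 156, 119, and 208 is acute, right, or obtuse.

Compare the square of the longest side to the sum of squares of the other two: 119² + 156² = 38497 < 43264 = 208².

obtuse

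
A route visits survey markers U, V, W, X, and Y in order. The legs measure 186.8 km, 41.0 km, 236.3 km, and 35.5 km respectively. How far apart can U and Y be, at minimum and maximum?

0 ≤ UY ≤ 499.6 km

The maximum is all hops collinear in one direction: 186.8 + 41.0 + 236.3 + 35.5 = 499.6.
The longest hop is 236.3; the others sum to 263.3. Since 236.3 ≤ 263.3, the path can fold back on itself completely, so the minimum distance is 0.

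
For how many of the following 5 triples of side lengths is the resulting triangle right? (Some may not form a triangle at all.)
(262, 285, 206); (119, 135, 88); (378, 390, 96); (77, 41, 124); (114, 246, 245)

(262,285,206): 206²+262² = 111080 > 81225 = 285² → acute
(119,135,88): 88²+119² = 21905 > 18225 = 135² → acute
(378,390,96): 96²+378² = 152100 = 390² → right
(77,41,124): 41+77 ≤ 124, not a triangle
(114,246,245): 114²+245² = 73021 > 60516 = 246² → acute
1 of the 5 is right.

1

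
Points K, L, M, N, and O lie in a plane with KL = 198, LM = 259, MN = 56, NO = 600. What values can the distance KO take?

87 ≤ KO ≤ 1113

The maximum is all hops collinear in one direction: 198 + 259 + 56 + 600 = 1113.
The longest hop is 600; the others sum to 513. Folding the others back against it leaves at least 600 − 513 = 87.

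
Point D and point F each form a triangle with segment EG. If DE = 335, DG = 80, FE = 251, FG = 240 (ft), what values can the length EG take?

From triangle DEG: |335 − 80| < EG < 335 + 80, i.e. 255 < EG < 415.
From triangle FEG: 11 < EG < 491.
Both must hold, so EG lies in the intersection.

255 < EG < 415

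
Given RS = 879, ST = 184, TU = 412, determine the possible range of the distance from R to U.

283 ≤ RU ≤ 1475

The maximum is all hops collinear in one direction: 879 + 184 + 412 = 1475.
The longest hop is 879; the others sum to 596. Folding the others back against it leaves at least 879 − 596 = 283.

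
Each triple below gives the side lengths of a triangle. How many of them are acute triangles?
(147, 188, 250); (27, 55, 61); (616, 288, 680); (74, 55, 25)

1

(147,188,250): 147²+188² = 56953 < 62500 = 250² → obtuse
(27,55,61): 27²+55² = 3754 > 3721 = 61² → acute
(616,288,680): 288²+616² = 462400 = 680² → right
(74,55,25): 25²+55² = 3650 < 5476 = 74² → obtuse
1 of the 4 is acute.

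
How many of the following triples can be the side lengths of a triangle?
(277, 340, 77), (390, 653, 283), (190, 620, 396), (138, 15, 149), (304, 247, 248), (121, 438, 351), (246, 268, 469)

6

(77,277,340): 77+277 > 340 → valid
(283,390,653): 283+390 > 653 → valid
(190,396,620): 190+396 ≤ 620 → not valid
(15,138,149): 15+138 > 149 → valid
(247,248,304): 247+248 > 304 → valid
(121,351,438): 121+351 > 438 → valid
(246,268,469): 246+268 > 469 → valid
6 of the 7 triples form a triangle.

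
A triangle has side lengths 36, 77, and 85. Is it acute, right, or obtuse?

Compare the square of the longest side to the sum of squares of the other two: 36² + 77² = 7225 = 85².

right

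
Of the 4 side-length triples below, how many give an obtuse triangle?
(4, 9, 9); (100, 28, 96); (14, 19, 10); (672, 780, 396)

1

(4,9,9): 4²+9² = 97 > 81 = 9² → acute
(100,28,96): 28²+96² = 10000 = 100² → right
(14,19,10): 10²+14² = 296 < 361 = 19² → obtuse
(672,780,396): 396²+672² = 608400 = 780² → right
1 of the 4 is obtuse.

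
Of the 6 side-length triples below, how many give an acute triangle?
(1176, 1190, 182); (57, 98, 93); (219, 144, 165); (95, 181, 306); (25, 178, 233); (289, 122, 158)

1

(1176,1190,182): 182²+1176² = 1416100 = 1190² → right
(57,98,93): 57²+93² = 11898 > 9604 = 98² → acute
(219,144,165): 144²+165² = 47961 = 219² → right
(95,181,306): 95+181 ≤ 306, not a triangle
(25,178,233): 25+178 ≤ 233, not a triangle
(289,122,158): 122+158 ≤ 289, not a triangle
1 of the 6 is acute.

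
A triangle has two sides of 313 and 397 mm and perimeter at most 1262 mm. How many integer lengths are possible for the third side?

468

Triangle inequality: 84 < x < 710. Perimeter ≤ 1262 gives x ≤ 1262 − 313 − 397 = 552.
So 84 < x ≤ 552; integers 85 through 552: 468 values.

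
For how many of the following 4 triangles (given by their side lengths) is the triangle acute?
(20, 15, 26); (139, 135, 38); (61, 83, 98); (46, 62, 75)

(20,15,26): 15²+20² = 625 < 676 = 26² → obtuse
(139,135,38): 38²+135² = 19669 > 19321 = 139² → acute
(61,83,98): 61²+83² = 10610 > 9604 = 98² → acute
(46,62,75): 46²+62² = 5960 > 5625 = 75² → acute
3 of the 4 are acute.

3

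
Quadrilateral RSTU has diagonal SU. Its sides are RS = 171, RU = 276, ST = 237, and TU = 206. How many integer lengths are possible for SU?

From triangle RSU: 105 < SU < 447.
From triangle TSU: 31 < SU < 443.
Intersection: 105 < SU < 443, so integers 106 through 442: 337 values.

337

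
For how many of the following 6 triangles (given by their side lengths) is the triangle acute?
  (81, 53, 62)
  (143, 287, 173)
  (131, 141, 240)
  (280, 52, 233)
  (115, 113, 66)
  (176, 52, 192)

2

(81,53,62): 53²+62² = 6653 > 6561 = 81² → acute
(143,287,173): 143²+173² = 50378 < 82369 = 287² → obtuse
(131,141,240): 131²+141² = 37042 < 57600 = 240² → obtuse
(280,52,233): 52²+233² = 56993 < 78400 = 280² → obtuse
(115,113,66): 66²+113² = 17125 > 13225 = 115² → acute
(176,52,192): 52²+176² = 33680 < 36864 = 192² → obtuse
2 of the 6 are acute.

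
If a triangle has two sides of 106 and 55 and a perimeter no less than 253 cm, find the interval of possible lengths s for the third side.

Triangle inequality alone gives 51 < s < 161.
The perimeter condition gives s ≥ 253 − 106 − 55 = 92.
Intersecting the two: 92 ≤ s < 161.

92 ≤ s < 161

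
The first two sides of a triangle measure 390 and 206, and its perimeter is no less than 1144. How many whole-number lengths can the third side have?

48

Triangle inequality: 184 < x < 596. Perimeter ≥ 1144 gives x ≥ 1144 − 390 − 206 = 548.
So 548 ≤ x < 596; integers 548 through 595: 48 values.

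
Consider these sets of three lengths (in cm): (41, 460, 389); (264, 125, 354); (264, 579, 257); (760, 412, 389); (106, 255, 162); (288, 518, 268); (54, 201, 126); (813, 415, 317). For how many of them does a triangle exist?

(41,389,460): 41+389 ≤ 460 → not valid
(125,264,354): 125+264 > 354 → valid
(257,264,579): 257+264 ≤ 579 → not valid
(389,412,760): 389+412 > 760 → valid
(106,162,255): 106+162 > 255 → valid
(268,288,518): 268+288 > 518 → valid
(54,126,201): 54+126 ≤ 201 → not valid
(317,415,813): 317+415 ≤ 813 → not valid
4 of the 8 triples form a triangle.

4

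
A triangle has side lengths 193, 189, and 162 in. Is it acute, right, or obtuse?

acute

Compare the square of the longest side to the sum of squares of the other two: 162² + 189² = 61965 > 37249 = 193².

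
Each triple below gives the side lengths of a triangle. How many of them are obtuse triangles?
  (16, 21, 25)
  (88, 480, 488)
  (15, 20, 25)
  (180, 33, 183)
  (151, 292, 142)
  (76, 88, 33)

2

(16,21,25): 16²+21² = 697 > 625 = 25² → acute
(88,480,488): 88²+480² = 238144 = 488² → right
(15,20,25): 15²+20² = 625 = 25² → right
(180,33,183): 33²+180² = 33489 = 183² → right
(151,292,142): 142²+151² = 42965 < 85264 = 292² → obtuse
(76,88,33): 33²+76² = 6865 < 7744 = 88² → obtuse
2 of the 6 are obtuse.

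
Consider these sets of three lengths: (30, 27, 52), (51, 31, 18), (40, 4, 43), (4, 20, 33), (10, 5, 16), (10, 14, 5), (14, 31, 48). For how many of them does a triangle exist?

3

(27,30,52): 27+30 > 52 → valid
(18,31,51): 18+31 ≤ 51 → not valid
(4,40,43): 4+40 > 43 → valid
(4,20,33): 4+20 ≤ 33 → not valid
(5,10,16): 5+10 ≤ 16 → not valid
(5,10,14): 5+10 > 14 → valid
(14,31,48): 14+31 ≤ 48 → not valid
3 of the 7 triples form a triangle.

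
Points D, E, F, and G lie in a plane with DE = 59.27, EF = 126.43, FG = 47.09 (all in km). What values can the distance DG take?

20.07 ≤ DG ≤ 232.79 km

The maximum is all hops collinear in one direction: 59.27 + 126.43 + 47.09 = 232.79.
The longest hop is 126.43; the others sum to 106.36. Folding the others back against it leaves at least 126.43 − 106.36 = 20.07.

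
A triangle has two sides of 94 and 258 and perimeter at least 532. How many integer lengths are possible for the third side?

Triangle inequality: 164 < x < 352. Perimeter ≥ 532 gives x ≥ 532 − 94 − 258 = 180.
So 180 ≤ x < 352; integers 180 through 351: 172 values.

172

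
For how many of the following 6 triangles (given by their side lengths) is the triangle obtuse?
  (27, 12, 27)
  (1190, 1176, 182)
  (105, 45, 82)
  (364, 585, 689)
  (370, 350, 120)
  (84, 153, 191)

(27,12,27): 12²+27² = 873 > 729 = 27² → acute
(1190,1176,182): 182²+1176² = 1416100 = 1190² → right
(105,45,82): 45²+82² = 8749 < 11025 = 105² → obtuse
(364,585,689): 364²+585² = 474721 = 689² → right
(370,350,120): 120²+350² = 136900 = 370² → right
(84,153,191): 84²+153² = 30465 < 36481 = 191² → obtuse
2 of the 6 are obtuse.

2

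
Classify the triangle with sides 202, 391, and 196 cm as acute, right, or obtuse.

obtuse

Compare the square of the longest side to the sum of squares of the other two: 196² + 202² = 79220 < 152881 = 391².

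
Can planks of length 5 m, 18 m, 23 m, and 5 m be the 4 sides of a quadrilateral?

A quadrilateral exists iff every side is shorter than the sum of the others — equivalently, the longest side is less than the sum of the rest.
Longest side 23 < 28 (sum of the remaining 3), so yes.

Yes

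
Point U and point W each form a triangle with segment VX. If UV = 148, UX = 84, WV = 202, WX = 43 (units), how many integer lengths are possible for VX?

From triangle UVX: 64 < VX < 232.
From triangle WVX: 159 < VX < 245.
Intersection: 159 < VX < 232, so integers 160 through 231: 72 values.

72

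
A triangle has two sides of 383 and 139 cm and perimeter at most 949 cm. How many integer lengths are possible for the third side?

Triangle inequality: 244 < x < 522. Perimeter ≤ 949 gives x ≤ 949 − 383 − 139 = 427.
So 244 < x ≤ 427; integers 245 through 427: 183 values.

183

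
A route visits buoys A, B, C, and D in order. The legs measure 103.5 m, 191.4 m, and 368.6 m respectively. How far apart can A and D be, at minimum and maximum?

The maximum is all hops collinear in one direction: 103.5 + 191.4 + 368.6 = 663.5.
The longest hop is 368.6; the others sum to 294.9. Folding the others back against it leaves at least 368.6 − 294.9 = 73.7.

73.7 ≤ AD ≤ 663.5 m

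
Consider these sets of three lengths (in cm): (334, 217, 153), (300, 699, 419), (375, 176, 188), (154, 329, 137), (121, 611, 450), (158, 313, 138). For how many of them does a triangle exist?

(153,217,334): 153+217 > 334 → valid
(300,419,699): 300+419 > 699 → valid
(176,188,375): 176+188 ≤ 375 → not valid
(137,154,329): 137+154 ≤ 329 → not valid
(121,450,611): 121+450 ≤ 611 → not valid
(138,158,313): 138+158 ≤ 313 → not valid
2 of the 6 triples form a triangle.

2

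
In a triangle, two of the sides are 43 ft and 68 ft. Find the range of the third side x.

25 < x < 111 (ft)

By the triangle inequality, x must be less than 43 + 68 = 111 and greater than |43 − 68| = 25.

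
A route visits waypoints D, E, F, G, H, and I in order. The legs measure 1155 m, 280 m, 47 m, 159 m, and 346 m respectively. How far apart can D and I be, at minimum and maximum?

The maximum is all hops collinear in one direction: 1155 + 280 + 47 + 159 + 346 = 1987.
The longest hop is 1155; the others sum to 832. Folding the others back against it leaves at least 1155 − 832 = 323.

323 ≤ DI ≤ 1987 m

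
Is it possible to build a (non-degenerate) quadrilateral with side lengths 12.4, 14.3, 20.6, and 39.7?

A quadrilateral exists iff every side is shorter than the sum of the others — equivalently, the longest side is less than the sum of the rest.
Longest side 39.7 < 47.3 (sum of the remaining 3), so yes.

Yes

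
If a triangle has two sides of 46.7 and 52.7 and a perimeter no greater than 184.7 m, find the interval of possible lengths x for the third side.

6.0 < x ≤ 85.3 m

Triangle inequality alone gives 6.0 < x < 99.4.
The perimeter condition gives x ≤ 184.7 − 46.7 − 52.7 = 85.3.
Intersecting the two: 6.0 < x ≤ 85.3.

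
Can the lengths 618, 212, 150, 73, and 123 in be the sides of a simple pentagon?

For a pentagon, each side must be shorter than the sum of the others.
Here the longest side is 618, but the remaining 4 sides sum to only 558.

No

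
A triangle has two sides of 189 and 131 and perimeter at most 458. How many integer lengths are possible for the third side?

80

Triangle inequality: 58 < x < 320. Perimeter ≤ 458 gives x ≤ 458 − 189 − 131 = 138.
So 58 < x ≤ 138; integers 59 through 138: 80 values.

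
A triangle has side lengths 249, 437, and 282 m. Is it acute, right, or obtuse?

Compare the square of the longest side to the sum of squares of the other two: 249² + 282² = 141525 < 190969 = 437².

obtuse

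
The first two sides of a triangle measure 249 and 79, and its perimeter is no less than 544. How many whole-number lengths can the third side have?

112

Triangle inequality: 170 < x < 328. Perimeter ≥ 544 gives x ≥ 544 − 249 − 79 = 216.
So 216 ≤ x < 328; integers 216 through 327: 112 values.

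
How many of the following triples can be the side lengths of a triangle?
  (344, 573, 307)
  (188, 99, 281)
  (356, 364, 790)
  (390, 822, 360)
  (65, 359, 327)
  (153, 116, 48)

(307,344,573): 307+344 > 573 → valid
(99,188,281): 99+188 > 281 → valid
(356,364,790): 356+364 ≤ 790 → not valid
(360,390,822): 360+390 ≤ 822 → not valid
(65,327,359): 65+327 > 359 → valid
(48,116,153): 48+116 > 153 → valid
4 of the 6 triples form a triangle.

4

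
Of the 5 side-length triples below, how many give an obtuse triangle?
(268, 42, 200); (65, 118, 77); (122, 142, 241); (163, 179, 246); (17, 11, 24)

4

(268,42,200): 42+200 ≤ 268, not a triangle
(65,118,77): 65²+77² = 10154 < 13924 = 118² → obtuse
(122,142,241): 122²+142² = 35048 < 58081 = 241² → obtuse
(163,179,246): 163²+179² = 58610 < 60516 = 246² → obtuse
(17,11,24): 11²+17² = 410 < 576 = 24² → obtuse
4 of the 5 are obtuse.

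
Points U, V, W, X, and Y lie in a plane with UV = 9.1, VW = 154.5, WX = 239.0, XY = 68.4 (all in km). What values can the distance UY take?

The maximum is all hops collinear in one direction: 9.1 + 154.5 + 239.0 + 68.4 = 471.0.
The longest hop is 239.0; the others sum to 232.0. Folding the others back against it leaves at least 239.0 − 232.0 = 7.0.

7.0 ≤ UY ≤ 471.0 km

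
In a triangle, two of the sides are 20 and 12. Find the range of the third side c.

8 < c < 32

By the triangle inequality, c must be less than 20 + 12 = 32 and greater than |20 − 12| = 8.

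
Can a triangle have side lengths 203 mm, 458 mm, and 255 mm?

No

The two shorter sides sum to 458, exactly equal to the longest side 458.
That gives only a degenerate (flat) triangle — the inequality must be strict.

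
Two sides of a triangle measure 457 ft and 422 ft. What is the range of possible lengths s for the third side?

By the triangle inequality, s must be less than 457 + 422 = 879 and greater than |457 − 422| = 35.

35 < s < 879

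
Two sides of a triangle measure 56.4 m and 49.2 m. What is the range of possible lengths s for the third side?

7.2 < s < 105.6 (m)

By the triangle inequality, s must be less than 56.4 + 49.2 = 105.6 and greater than |56.4 − 49.2| = 7.2.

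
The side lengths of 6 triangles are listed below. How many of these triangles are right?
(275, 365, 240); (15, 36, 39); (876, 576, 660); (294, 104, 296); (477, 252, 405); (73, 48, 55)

5

(275,365,240): 240²+275² = 133225 = 365² → right
(15,36,39): 15²+36² = 1521 = 39² → right
(876,576,660): 576²+660² = 767376 = 876² → right
(294,104,296): 104²+294² = 97252 > 87616 = 296² → acute
(477,252,405): 252²+405² = 227529 = 477² → right
(73,48,55): 48²+55² = 5329 = 73² → right
5 of the 6 are right.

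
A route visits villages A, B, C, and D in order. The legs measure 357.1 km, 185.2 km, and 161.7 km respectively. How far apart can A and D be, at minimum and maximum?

The maximum is all hops collinear in one direction: 357.1 + 185.2 + 161.7 = 704.0.
The longest hop is 357.1; the others sum to 346.9. Folding the others back against it leaves at least 357.1 − 346.9 = 10.2.

10.2 ≤ AD ≤ 704.0 km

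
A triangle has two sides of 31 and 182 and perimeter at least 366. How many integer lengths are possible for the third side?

60

Triangle inequality: 151 < x < 213. Perimeter ≥ 366 gives x ≥ 366 − 31 − 182 = 153.
So 153 ≤ x < 213; integers 153 through 212: 60 values.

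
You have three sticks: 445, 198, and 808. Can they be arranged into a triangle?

The longest side is 808, but the other two sum to only 643.
643 < 808, so the triangle inequality fails.

No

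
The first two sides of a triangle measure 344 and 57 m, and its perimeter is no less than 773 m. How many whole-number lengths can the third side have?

29

Triangle inequality: 287 < x < 401. Perimeter ≥ 773 gives x ≥ 773 − 344 − 57 = 372.
So 372 ≤ x < 401; integers 372 through 400: 29 values.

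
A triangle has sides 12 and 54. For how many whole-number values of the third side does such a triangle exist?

The third side lies in the open interval (42, 66).
Integers from 43 to 65 inclusive: 65 − 43 + 1 = 23.

23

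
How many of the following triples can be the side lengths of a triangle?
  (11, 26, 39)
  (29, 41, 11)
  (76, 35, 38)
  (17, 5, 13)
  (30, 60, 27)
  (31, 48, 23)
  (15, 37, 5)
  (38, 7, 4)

(11,26,39): 11+26 ≤ 39 → not valid
(11,29,41): 11+29 ≤ 41 → not valid
(35,38,76): 35+38 ≤ 76 → not valid
(5,13,17): 5+13 > 17 → valid
(27,30,60): 27+30 ≤ 60 → not valid
(23,31,48): 23+31 > 48 → valid
(5,15,37): 5+15 ≤ 37 → not valid
(4,7,38): 4+7 ≤ 38 → not valid
2 of the 8 triples form a triangle.

2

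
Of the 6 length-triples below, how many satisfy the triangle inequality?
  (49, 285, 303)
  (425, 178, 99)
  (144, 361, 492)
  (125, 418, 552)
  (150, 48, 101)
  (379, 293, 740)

2

(49,285,303): 49+285 > 303 → valid
(99,178,425): 99+178 ≤ 425 → not valid
(144,361,492): 144+361 > 492 → valid
(125,418,552): 125+418 ≤ 552 → not valid
(48,101,150): 48+101 ≤ 150 → not valid
(293,379,740): 293+379 ≤ 740 → not valid
2 of the 6 triples form a triangle.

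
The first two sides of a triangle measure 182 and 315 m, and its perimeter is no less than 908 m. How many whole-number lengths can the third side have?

86

Triangle inequality: 133 < x < 497. Perimeter ≥ 908 gives x ≥ 908 − 182 − 315 = 411.
So 411 ≤ x < 497; integers 411 through 496: 86 values.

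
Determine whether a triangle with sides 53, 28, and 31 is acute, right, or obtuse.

Compare the square of the longest side to the sum of squares of the other two: 28² + 31² = 1745 < 2809 = 53².

obtuse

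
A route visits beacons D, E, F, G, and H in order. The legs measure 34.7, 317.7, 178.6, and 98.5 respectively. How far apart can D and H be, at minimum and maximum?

The maximum is all hops collinear in one direction: 34.7 + 317.7 + 178.6 + 98.5 = 629.5.
The longest hop is 317.7; the others sum to 311.8. Folding the others back against it leaves at least 317.7 − 311.8 = 5.9.

5.9 ≤ DH ≤ 629.5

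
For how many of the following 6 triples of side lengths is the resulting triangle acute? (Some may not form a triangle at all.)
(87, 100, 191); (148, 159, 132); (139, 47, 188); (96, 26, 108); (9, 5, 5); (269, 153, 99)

1

(87,100,191): 87+100 ≤ 191, not a triangle
(148,159,132): 132²+148² = 39328 > 25281 = 159² → acute
(139,47,188): 47+139 ≤ 188, not a triangle
(96,26,108): 26²+96² = 9892 < 11664 = 108² → obtuse
(9,5,5): 5²+5² = 50 < 81 = 9² → obtuse
(269,153,99): 99+153 ≤ 269, not a triangle
1 of the 6 is acute.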